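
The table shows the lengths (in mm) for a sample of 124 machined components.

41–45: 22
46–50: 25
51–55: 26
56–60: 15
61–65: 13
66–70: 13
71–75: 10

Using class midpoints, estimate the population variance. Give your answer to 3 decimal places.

Midpoints: 43, 48, 53, 58, 63, 68, 73
n = 124, Σfm = 6827, mean = 55.0565
Σfm² = 386771
Σf(m − x̄)² = Σfm² − (Σfm)²/n = 386771 − 6827²/124 = 10900.6048
Population variance = 10900.6048 / 124 = 87.9081

87.908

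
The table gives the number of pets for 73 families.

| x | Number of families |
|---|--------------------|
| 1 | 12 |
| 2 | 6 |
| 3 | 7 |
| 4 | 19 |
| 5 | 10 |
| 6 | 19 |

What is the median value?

4

Cumulative frequencies: 12, 18, 25, 44, 54, 73
n = 73, so the median is the value in position (n+1)/2 = 37.
Position 37 falls at value 4.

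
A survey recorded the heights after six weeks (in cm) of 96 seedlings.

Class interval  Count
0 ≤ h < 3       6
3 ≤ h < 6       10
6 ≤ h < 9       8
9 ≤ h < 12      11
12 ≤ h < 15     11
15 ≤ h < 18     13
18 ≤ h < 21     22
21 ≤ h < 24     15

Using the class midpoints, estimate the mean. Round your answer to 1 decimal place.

14.2

Midpoints: 1.5, 4.5, 7.5, 10.5, 13.5, 16.5, 19.5, 22.5
Σfm = 6×1.5 + 10×4.5 + 8×7.5 + 11×10.5 + 11×13.5 + 13×16.5 + 22×19.5 + 15×22.5 = 1359
n = Σf = 96
Mean = 1359 / 96 = 14.1562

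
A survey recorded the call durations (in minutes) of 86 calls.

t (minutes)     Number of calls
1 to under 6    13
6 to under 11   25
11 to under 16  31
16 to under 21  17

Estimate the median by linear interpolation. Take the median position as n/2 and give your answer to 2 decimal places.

11.81

Cumulative frequencies: 13, 38, 69, 86
n = 86; position = n/2 = 43.
This falls in the class 11 to under 16: L = 11, F = 38, f = 31, h = 5.
Median ≈ 11 + ((43 − 38) / 31) × 5 = 11.8065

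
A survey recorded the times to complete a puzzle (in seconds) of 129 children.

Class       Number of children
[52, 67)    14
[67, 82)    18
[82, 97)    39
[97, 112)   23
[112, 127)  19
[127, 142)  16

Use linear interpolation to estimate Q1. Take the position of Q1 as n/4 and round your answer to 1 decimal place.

82.1

Cumulative frequencies: 14, 32, 71, 94, 113, 129
n = 129; position = n/4 = 32.25.
This falls in the class [82, 97): L = 82, F = 32, f = 39, h = 15.
Lower quartile ≈ 82 + ((32.25 − 32) / 39) × 15 = 82.0962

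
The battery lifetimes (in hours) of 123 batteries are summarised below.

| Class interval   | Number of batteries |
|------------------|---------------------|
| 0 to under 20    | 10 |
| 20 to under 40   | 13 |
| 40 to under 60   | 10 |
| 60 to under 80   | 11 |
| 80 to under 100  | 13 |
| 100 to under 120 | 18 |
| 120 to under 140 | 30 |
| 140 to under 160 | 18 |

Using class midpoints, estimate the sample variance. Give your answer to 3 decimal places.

2046.115

Midpoints: 10, 30, 50, 70, 90, 110, 130, 150
n = 123, Σfm = 11510, mean = 93.5772
Σfm² = 1326700
Σf(m − x̄)² = Σfm² − (Σfm)²/n = 1326700 − 11510²/123 = 249626.0163
Sample variance = 249626.0163 / 122 = 2046.1149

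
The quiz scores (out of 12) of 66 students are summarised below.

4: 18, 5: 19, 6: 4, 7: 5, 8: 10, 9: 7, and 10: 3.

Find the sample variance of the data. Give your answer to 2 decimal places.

Values: 4, 5, 6, 7, 8, 9, 10
n = 66, Σfx = 399, mean = 6.0455
Σfx² = 2659
Σf(x − x̄)² = Σfx² − (Σfx)²/n = 2659 − 399²/66 = 246.8636
Sample variance = 246.8636 / 65 = 3.7979

3.80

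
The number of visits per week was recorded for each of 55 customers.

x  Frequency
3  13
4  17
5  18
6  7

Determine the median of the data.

Cumulative frequencies: 13, 30, 48, 55
n = 55, so the median is the value in position (n+1)/2 = 28.
Position 28 falls at value 4.

4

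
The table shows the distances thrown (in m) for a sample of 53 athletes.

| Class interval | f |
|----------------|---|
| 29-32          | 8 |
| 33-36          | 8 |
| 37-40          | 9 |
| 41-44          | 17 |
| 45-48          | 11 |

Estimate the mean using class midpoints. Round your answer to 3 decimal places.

Midpoints: 30.5, 34.5, 38.5, 42.5, 46.5
Σfm = 8×30.5 + 8×34.5 + 9×38.5 + 17×42.5 + 11×46.5 = 2100.5
n = Σf = 53
Mean = 2100.5 / 53 = 39.6321

39.632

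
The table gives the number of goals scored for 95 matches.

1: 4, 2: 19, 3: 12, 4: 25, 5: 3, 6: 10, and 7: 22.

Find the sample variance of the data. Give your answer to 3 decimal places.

Values: 1, 2, 3, 4, 5, 6, 7
n = 95, Σfx = 407, mean = 4.2842
Σfx² = 2101
Σf(x − x̄)² = Σfx² − (Σfx)²/n = 2101 − 407²/95 = 357.3263
Sample variance = 357.3263 / 94 = 3.8013

3.801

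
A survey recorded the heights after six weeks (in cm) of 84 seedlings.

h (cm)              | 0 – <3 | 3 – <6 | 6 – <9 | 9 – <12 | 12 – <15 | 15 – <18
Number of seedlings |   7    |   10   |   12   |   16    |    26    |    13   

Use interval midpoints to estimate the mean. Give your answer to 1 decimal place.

Midpoints: 1.5, 4.5, 7.5, 10.5, 13.5, 16.5
Σfm = 7×1.5 + 10×4.5 + 12×7.5 + 16×10.5 + 26×13.5 + 13×16.5 = 879
n = Σf = 84
Mean = 879 / 84 = 10.4643

10.5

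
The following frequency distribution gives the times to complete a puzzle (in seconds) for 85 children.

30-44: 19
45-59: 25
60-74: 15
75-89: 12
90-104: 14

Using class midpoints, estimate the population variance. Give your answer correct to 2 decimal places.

430.88

Midpoints: 37, 52, 67, 82, 97
n = 85, Σfm = 5350, mean = 62.9412
Σfm² = 373360
Σf(m − x̄)² = Σfm² − (Σfm)²/n = 373360 − 5350²/85 = 36624.7059
Population variance = 36624.7059 / 85 = 430.8789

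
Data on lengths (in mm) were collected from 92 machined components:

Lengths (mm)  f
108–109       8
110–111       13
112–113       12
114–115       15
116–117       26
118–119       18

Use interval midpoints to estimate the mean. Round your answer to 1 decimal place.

Midpoints: 108.5, 110.5, 112.5, 114.5, 116.5, 118.5
Σfm = 8×108.5 + 13×110.5 + 12×112.5 + 15×114.5 + 26×116.5 + 18×118.5 = 10534
n = Σf = 92
Mean = 10534 / 92 = 114.5000

114.5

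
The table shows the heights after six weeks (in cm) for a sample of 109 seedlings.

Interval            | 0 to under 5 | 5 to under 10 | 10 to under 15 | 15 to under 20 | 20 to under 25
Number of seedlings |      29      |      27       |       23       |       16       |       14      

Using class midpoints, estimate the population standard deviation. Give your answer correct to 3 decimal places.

Midpoints: 2.5, 7.5, 12.5, 17.5, 22.5
n = 109, Σfm = 1157.5, mean = 10.6193
Σfm² = 17281.25
Σf(m − x̄)² = Σfm² − (Σfm)²/n = 17281.25 − 1157.5²/109 = 4989.4495
Population variance = 4989.4495 / 109 = 45.7748
Standard deviation = √45.7748 = 6.7657

6.766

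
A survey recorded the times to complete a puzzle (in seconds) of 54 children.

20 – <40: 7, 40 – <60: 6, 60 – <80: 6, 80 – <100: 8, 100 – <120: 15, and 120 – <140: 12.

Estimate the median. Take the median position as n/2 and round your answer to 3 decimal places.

100.000

Cumulative frequencies: 7, 13, 19, 27, 42, 54
n = 54; position = n/2 = 27.
This falls in the class 80 – <100: L = 80, F = 19, f = 8, h = 20.
Median ≈ 80 + ((27 − 19) / 8) × 20 = 100.0000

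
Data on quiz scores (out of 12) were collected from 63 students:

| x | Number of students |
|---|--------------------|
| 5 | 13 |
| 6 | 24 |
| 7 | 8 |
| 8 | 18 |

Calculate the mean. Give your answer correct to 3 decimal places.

6.492

Values: 5, 6, 7, 8
Σfx = 13×5 + 24×6 + 8×7 + 18×8 = 409
n = Σf = 63
Mean = 409 / 63 = 6.4921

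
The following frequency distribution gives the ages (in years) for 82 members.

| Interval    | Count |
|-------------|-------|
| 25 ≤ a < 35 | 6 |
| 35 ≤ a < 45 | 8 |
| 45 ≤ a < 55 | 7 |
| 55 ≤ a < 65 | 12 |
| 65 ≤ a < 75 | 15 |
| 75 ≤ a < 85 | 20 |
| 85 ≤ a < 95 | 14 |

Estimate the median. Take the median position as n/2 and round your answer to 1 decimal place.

Cumulative frequencies: 6, 14, 21, 33, 48, 68, 82
n = 82; position = n/2 = 41.
This falls in the class 65 ≤ a < 75: L = 65, F = 33, f = 15, h = 10.
Median ≈ 65 + ((41 − 33) / 15) × 10 = 70.3333

70.3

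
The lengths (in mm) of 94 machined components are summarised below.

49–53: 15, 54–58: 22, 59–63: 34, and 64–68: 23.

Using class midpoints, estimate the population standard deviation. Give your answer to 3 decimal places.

Midpoints: 51, 56, 61, 66
n = 94, Σfm = 5589, mean = 59.4574
Σfm² = 334709
Σf(m − x̄)² = Σfm² − (Σfm)²/n = 334709 − 5589²/94 = 2401.3298
Population variance = 2401.3298 / 94 = 25.5461
Standard deviation = √25.5461 = 5.0543

5.054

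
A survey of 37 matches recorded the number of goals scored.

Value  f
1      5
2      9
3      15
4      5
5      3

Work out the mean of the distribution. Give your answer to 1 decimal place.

Values: 1, 2, 3, 4, 5
Σfx = 5×1 + 9×2 + 15×3 + 5×4 + 3×5 = 103
n = Σf = 37
Mean = 103 / 37 = 2.7838

2.8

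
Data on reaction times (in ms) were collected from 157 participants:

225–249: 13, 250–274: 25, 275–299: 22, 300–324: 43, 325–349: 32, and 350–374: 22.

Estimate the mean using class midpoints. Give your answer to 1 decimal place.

306.4

Midpoints: 237, 262, 287, 312, 337, 362
Σfm = 13×237 + 25×262 + 22×287 + 43×312 + 32×337 + 22×362 = 48109
n = Σf = 157
Mean = 48109 / 157 = 306.4268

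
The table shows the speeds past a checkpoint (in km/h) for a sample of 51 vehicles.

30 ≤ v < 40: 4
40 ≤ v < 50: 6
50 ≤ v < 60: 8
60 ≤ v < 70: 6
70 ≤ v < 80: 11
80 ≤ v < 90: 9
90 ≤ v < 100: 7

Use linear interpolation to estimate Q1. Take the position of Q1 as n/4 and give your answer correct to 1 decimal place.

Cumulative frequencies: 4, 10, 18, 24, 35, 44, 51
n = 51; position = n/4 = 12.75.
This falls in the class 50 ≤ v < 60: L = 50, F = 10, f = 8, h = 10.
Lower quartile ≈ 50 + ((12.75 − 10) / 8) × 10 = 53.4375

53.4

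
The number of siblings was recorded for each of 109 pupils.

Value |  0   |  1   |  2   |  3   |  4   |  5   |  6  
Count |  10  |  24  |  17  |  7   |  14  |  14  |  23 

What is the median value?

Cumulative frequencies: 10, 34, 51, 58, 72, 86, 109
n = 109, so the median is the value in position (n+1)/2 = 55.
Position 55 falls at value 3.

3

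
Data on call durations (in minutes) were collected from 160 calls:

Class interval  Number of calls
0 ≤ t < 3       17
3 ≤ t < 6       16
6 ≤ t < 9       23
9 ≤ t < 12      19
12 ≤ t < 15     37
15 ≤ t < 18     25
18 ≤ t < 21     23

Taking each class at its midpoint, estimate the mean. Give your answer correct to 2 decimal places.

11.44

Midpoints: 1.5, 4.5, 7.5, 10.5, 13.5, 16.5, 19.5
Σfm = 17×1.5 + 16×4.5 + 23×7.5 + 19×10.5 + 37×13.5 + 25×16.5 + 23×19.5 = 1830
n = Σf = 160
Mean = 1830 / 160 = 11.4375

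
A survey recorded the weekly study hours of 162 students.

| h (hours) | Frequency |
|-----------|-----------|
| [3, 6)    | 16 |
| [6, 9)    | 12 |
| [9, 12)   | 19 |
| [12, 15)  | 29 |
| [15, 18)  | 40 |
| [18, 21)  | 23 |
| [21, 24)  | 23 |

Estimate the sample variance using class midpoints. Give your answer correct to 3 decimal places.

29.332

Midpoints: 4.5, 7.5, 10.5, 13.5, 16.5, 19.5, 22.5
n = 162, Σfm = 2379, mean = 14.6852
Σfm² = 39658.5
Σf(m − x̄)² = Σfm² − (Σfm)²/n = 39658.5 − 2379²/162 = 4722.4444
Sample variance = 4722.4444 / 161 = 29.3320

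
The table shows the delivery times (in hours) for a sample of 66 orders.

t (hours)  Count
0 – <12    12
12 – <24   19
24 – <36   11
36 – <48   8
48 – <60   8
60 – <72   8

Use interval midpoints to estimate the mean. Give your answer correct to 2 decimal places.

Midpoints: 6, 18, 30, 42, 54, 66
Σfm = 12×6 + 19×18 + 11×30 + 8×42 + 8×54 + 8×66 = 2040
n = Σf = 66
Mean = 2040 / 66 = 30.9091

30.91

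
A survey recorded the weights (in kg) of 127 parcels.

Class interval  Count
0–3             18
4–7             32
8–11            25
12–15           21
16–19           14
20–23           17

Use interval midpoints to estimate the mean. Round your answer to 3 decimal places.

Midpoints: 1.5, 5.5, 9.5, 13.5, 17.5, 21.5
Σfm = 18×1.5 + 32×5.5 + 25×9.5 + 21×13.5 + 14×17.5 + 17×21.5 = 1334.5
n = Σf = 127
Mean = 1334.5 / 127 = 10.5079

10.508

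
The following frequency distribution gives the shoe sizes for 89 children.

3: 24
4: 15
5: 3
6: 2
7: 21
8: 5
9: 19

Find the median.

Cumulative frequencies: 24, 39, 42, 44, 65, 70, 89
n = 89, so the median is the value in position (n+1)/2 = 45.
Position 45 falls at value 7.

7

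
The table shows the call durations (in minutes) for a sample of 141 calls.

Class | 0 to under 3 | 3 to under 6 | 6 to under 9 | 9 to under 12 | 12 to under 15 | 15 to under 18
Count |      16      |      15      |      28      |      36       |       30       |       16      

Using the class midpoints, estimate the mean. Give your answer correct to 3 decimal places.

9.564

Midpoints: 1.5, 4.5, 7.5, 10.5, 13.5, 16.5
Σfm = 16×1.5 + 15×4.5 + 28×7.5 + 36×10.5 + 30×13.5 + 16×16.5 = 1348.5
n = Σf = 141
Mean = 1348.5 / 141 = 9.5638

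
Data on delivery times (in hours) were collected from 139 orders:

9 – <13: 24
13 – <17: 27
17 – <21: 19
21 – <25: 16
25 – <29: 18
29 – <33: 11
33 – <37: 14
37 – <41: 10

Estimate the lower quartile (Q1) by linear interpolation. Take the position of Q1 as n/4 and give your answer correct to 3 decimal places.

14.593

Cumulative frequencies: 24, 51, 70, 86, 104, 115, 129, 139
n = 139; position = n/4 = 34.75.
This falls in the class 13 – <17: L = 13, F = 24, f = 27, h = 4.
Lower quartile ≈ 13 + ((34.75 − 24) / 27) × 4 = 14.5926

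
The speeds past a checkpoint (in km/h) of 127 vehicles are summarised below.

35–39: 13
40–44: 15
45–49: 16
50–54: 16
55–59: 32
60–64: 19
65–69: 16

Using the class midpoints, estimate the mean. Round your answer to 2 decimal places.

53.30

Midpoints: 37, 42, 47, 52, 57, 62, 67
Σfm = 13×37 + 15×42 + 16×47 + 16×52 + 32×57 + 19×62 + 16×67 = 6769
n = Σf = 127
Mean = 6769 / 127 = 53.2992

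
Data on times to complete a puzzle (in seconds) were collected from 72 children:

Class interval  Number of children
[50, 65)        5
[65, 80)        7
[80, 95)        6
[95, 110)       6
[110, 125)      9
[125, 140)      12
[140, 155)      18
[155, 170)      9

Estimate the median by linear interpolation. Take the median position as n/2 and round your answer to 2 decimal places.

Cumulative frequencies: 5, 12, 18, 24, 33, 45, 63, 72
n = 72; position = n/2 = 36.
This falls in the class [125, 140): L = 125, F = 33, f = 12, h = 15.
Median ≈ 125 + ((36 − 33) / 12) × 15 = 128.7500

128.75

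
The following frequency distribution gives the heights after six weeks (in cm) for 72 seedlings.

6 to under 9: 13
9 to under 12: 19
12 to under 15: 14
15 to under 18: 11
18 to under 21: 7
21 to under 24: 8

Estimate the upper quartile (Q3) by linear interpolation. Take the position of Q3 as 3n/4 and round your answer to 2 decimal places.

17.18

Cumulative frequencies: 13, 32, 46, 57, 64, 72
n = 72; position = 3n/4 = 54.
This falls in the class 15 to under 18: L = 15, F = 46, f = 11, h = 3.
Upper quartile ≈ 15 + ((54 − 46) / 11) × 3 = 17.1818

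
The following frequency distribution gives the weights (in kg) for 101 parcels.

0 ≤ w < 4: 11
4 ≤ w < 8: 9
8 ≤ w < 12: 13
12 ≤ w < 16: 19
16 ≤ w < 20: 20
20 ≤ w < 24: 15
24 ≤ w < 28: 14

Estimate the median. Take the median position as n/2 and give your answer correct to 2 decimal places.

Cumulative frequencies: 11, 20, 33, 52, 72, 87, 101
n = 101; position = n/2 = 50.5.
This falls in the class 12 ≤ w < 16: L = 12, F = 33, f = 19, h = 4.
Median ≈ 12 + ((50.5 − 33) / 19) × 4 = 15.6842

15.68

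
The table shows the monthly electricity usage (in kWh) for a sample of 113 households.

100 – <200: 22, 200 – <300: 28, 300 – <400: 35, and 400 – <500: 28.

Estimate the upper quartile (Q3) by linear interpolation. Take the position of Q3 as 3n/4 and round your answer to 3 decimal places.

Cumulative frequencies: 22, 50, 85, 113
n = 113; position = 3n/4 = 84.75.
This falls in the class 300 – <400: L = 300, F = 50, f = 35, h = 100.
Upper quartile ≈ 300 + ((84.75 − 50) / 35) × 100 = 399.2857

399.286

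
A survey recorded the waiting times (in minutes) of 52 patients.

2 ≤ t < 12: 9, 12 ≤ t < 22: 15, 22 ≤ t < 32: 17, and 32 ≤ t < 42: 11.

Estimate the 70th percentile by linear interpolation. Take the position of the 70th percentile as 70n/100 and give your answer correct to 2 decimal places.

Cumulative frequencies: 9, 24, 41, 52
n = 52; position = 70n/100 = 36.4.
This falls in the class 22 ≤ t < 32: L = 22, F = 24, f = 17, h = 10.
70th percentile ≈ 22 + ((36.4 − 24) / 17) × 10 = 29.2941

29.29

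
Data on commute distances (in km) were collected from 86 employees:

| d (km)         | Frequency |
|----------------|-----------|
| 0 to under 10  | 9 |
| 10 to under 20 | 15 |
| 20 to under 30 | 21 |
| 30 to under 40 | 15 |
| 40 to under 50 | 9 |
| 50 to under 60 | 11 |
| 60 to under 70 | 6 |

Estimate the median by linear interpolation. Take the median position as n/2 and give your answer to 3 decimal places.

29.048

Cumulative frequencies: 9, 24, 45, 60, 69, 80, 86
n = 86; position = n/2 = 43.
This falls in the class 20 to under 30: L = 20, F = 24, f = 21, h = 10.
Median ≈ 20 + ((43 − 24) / 21) × 10 = 29.0476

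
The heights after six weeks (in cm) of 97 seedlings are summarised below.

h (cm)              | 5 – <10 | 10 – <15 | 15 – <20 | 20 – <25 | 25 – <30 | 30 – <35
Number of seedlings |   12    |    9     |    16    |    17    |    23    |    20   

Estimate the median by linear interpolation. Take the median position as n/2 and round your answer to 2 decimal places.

Cumulative frequencies: 12, 21, 37, 54, 77, 97
n = 97; position = n/2 = 48.5.
This falls in the class 20 – <25: L = 20, F = 37, f = 17, h = 5.
Median ≈ 20 + ((48.5 − 37) / 17) × 5 = 23.3824

23.38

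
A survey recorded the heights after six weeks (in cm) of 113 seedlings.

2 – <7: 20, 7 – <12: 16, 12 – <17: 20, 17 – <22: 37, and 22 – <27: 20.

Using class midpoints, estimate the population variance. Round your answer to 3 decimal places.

46.260

Midpoints: 4.5, 9.5, 14.5, 19.5, 24.5
n = 113, Σfm = 1743.5, mean = 15.4292
Σfm² = 32128.25
Σf(m − x̄)² = Σfm² − (Σfm)²/n = 32128.25 − 1743.5²/113 = 5227.4336
Population variance = 5227.4336 / 113 = 46.2605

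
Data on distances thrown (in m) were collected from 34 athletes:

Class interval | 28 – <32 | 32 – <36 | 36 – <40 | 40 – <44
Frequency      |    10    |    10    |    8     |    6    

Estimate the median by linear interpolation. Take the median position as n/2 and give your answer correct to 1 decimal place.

34.8

Cumulative frequencies: 10, 20, 28, 34
n = 34; position = n/2 = 17.
This falls in the class 32 – <36: L = 32, F = 10, f = 10, h = 4.
Median ≈ 32 + ((17 − 10) / 10) × 4 = 34.8000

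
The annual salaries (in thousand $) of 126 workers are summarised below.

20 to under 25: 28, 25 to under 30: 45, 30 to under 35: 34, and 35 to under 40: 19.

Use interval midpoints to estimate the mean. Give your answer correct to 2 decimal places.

Midpoints: 22.5, 27.5, 32.5, 37.5
Σfm = 28×22.5 + 45×27.5 + 34×32.5 + 19×37.5 = 3685
n = Σf = 126
Mean = 3685 / 126 = 29.2460

29.25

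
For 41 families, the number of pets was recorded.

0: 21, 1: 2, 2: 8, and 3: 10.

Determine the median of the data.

0

Cumulative frequencies: 21, 23, 31, 41
n = 41, so the median is the value in position (n+1)/2 = 21.
Position 21 falls at value 0.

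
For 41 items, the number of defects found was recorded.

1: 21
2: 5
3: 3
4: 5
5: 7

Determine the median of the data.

1

Cumulative frequencies: 21, 26, 29, 34, 41
n = 41, so the median is the value in position (n+1)/2 = 21.
Position 21 falls at value 1.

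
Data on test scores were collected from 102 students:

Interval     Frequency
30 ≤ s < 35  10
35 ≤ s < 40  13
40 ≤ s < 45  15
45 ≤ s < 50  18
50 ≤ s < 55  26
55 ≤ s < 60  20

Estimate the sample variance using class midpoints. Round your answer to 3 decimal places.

Midpoints: 32.5, 37.5, 42.5, 47.5, 52.5, 57.5
n = 102, Σfm = 4820, mean = 47.2549
Σfm² = 234337.5
Σf(m − x̄)² = Σfm² − (Σfm)²/n = 234337.5 − 4820²/102 = 6568.8725
Sample variance = 6568.8725 / 101 = 65.0383

65.038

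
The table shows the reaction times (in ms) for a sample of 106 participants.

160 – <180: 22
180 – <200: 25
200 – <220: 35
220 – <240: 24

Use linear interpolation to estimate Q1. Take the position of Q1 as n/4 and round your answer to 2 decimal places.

Cumulative frequencies: 22, 47, 82, 106
n = 106; position = n/4 = 26.5.
This falls in the class 180 – <200: L = 180, F = 22, f = 25, h = 20.
Lower quartile ≈ 180 + ((26.5 − 22) / 25) × 20 = 183.6000

183.60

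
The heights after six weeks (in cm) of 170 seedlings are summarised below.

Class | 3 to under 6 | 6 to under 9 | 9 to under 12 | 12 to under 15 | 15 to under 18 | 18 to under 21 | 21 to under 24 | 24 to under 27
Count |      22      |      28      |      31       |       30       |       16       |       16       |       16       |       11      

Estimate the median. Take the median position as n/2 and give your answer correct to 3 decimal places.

12.400

Cumulative frequencies: 22, 50, 81, 111, 127, 143, 159, 170
n = 170; position = n/2 = 85.
This falls in the class 12 to under 15: L = 12, F = 81, f = 30, h = 3.
Median ≈ 12 + ((85 − 81) / 30) × 3 = 12.4000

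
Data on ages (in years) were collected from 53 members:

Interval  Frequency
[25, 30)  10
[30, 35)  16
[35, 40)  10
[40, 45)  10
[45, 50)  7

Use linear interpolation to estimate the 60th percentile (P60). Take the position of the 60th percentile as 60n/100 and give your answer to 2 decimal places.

Cumulative frequencies: 10, 26, 36, 46, 53
n = 53; position = 60n/100 = 31.8.
This falls in the class [35, 40): L = 35, F = 26, f = 10, h = 5.
60th percentile ≈ 35 + ((31.8 − 26) / 10) × 5 = 37.9000

37.90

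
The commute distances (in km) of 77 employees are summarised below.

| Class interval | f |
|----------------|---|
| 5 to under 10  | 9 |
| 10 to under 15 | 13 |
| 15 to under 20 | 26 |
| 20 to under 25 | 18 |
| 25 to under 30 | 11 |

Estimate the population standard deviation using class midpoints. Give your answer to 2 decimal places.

5.97

Midpoints: 7.5, 12.5, 17.5, 22.5, 27.5
n = 77, Σfm = 1392.5, mean = 18.0844
Σfm² = 27931.25
Σf(m − x̄)² = Σfm² − (Σfm)²/n = 27931.25 − 1392.5²/77 = 2748.7013
Population variance = 2748.7013 / 77 = 35.6974
Standard deviation = √35.6974 = 5.9747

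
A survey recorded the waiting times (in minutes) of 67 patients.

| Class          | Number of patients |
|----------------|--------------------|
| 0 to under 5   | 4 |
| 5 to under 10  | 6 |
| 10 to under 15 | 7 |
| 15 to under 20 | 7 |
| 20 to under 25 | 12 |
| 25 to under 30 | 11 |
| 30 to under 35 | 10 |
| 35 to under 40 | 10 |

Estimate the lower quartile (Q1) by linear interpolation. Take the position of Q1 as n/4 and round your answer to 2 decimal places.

14.82

Cumulative frequencies: 4, 10, 17, 24, 36, 47, 57, 67
n = 67; position = n/4 = 16.75.
This falls in the class 10 to under 15: L = 10, F = 10, f = 7, h = 5.
Lower quartile ≈ 10 + ((16.75 − 10) / 7) × 5 = 14.8214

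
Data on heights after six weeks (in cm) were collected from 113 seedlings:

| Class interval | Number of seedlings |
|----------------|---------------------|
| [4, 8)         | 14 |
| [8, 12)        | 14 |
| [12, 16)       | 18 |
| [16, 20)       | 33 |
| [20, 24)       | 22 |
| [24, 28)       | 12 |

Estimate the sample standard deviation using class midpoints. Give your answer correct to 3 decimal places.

Midpoints: 6, 10, 14, 18, 22, 26
n = 113, Σfm = 1866, mean = 16.5133
Σfm² = 34884
Σf(m − x̄)² = Σfm² − (Σfm)²/n = 34884 − 1866²/113 = 4070.2301
Sample variance = 4070.2301 / 112 = 36.3413
Standard deviation = √36.3413 = 6.0284

6.028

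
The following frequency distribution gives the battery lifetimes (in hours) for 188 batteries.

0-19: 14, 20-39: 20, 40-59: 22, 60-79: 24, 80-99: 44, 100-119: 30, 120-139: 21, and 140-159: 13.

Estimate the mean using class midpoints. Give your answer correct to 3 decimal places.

81.734

Midpoints: 9.5, 29.5, 49.5, 69.5, 89.5, 109.5, 129.5, 149.5
Σfm = 14×9.5 + 20×29.5 + 22×49.5 + 24×69.5 + 44×89.5 + 30×109.5 + 21×129.5 + 13×149.5 = 15366
n = Σf = 188
Mean = 15366 / 188 = 81.7340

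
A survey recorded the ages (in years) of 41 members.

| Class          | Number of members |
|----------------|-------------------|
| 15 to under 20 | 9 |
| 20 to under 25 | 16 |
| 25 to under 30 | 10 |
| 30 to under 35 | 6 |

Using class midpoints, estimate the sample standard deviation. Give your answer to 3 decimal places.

Midpoints: 17.5, 22.5, 27.5, 32.5
n = 41, Σfm = 987.5, mean = 24.0854
Σfm² = 24756.25
Σf(m − x̄)² = Σfm² − (Σfm)²/n = 24756.25 − 987.5²/41 = 971.9512
Sample variance = 971.9512 / 40 = 24.2988
Standard deviation = √24.2988 = 4.9294

4.929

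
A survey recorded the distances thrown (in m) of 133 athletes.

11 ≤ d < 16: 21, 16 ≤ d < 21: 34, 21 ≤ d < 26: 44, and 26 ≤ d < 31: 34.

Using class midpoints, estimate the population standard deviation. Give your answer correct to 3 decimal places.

Midpoints: 13.5, 18.5, 23.5, 28.5
n = 133, Σfm = 2915.5, mean = 21.9211
Σfm² = 67379.25
Σf(m − x̄)² = Σfm² − (Σfm)²/n = 67379.25 − 2915.5²/133 = 3468.4211
Population variance = 3468.4211 / 133 = 26.0784
Standard deviation = √26.0784 = 5.1067

5.107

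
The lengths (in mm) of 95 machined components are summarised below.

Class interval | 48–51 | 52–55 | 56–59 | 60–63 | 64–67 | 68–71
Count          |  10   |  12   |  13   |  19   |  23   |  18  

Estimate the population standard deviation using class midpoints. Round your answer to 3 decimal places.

6.428

Midpoints: 49.5, 53.5, 57.5, 61.5, 65.5, 69.5
n = 95, Σfm = 5810.5, mean = 61.1632
Σfm² = 359313.75
Σf(m − x̄)² = Σfm² − (Σfm)²/n = 359313.75 − 5810.5²/95 = 3925.2211
Population variance = 3925.2211 / 95 = 41.3181
Standard deviation = √41.3181 = 6.4279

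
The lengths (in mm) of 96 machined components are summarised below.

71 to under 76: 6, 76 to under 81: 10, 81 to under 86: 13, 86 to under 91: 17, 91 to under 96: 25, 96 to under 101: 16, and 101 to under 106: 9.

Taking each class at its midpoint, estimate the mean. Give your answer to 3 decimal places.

90.219

Midpoints: 73.5, 78.5, 83.5, 88.5, 93.5, 98.5, 103.5
Σfm = 6×73.5 + 10×78.5 + 13×83.5 + 17×88.5 + 25×93.5 + 16×98.5 + 9×103.5 = 8661
n = Σf = 96
Mean = 8661 / 96 = 90.2188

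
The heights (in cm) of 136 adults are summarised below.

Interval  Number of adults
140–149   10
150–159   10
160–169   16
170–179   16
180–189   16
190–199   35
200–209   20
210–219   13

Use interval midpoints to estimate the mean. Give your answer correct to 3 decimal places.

184.206

Midpoints: 144.5, 154.5, 164.5, 174.5, 184.5, 194.5, 204.5, 214.5
Σfm = 10×144.5 + 10×154.5 + 16×164.5 + 16×174.5 + 16×184.5 + 35×194.5 + 20×204.5 + 13×214.5 = 25052
n = Σf = 136
Mean = 25052 / 136 = 184.2059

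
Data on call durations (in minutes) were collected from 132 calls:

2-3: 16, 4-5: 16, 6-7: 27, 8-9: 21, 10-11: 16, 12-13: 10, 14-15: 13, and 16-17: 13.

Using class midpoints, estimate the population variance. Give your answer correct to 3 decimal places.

Midpoints: 2.5, 4.5, 6.5, 8.5, 10.5, 12.5, 14.5, 16.5
n = 132, Σfm = 1162, mean = 8.8030
Σfm² = 12681
Σf(m − x̄)² = Σfm² − (Σfm)²/n = 12681 − 1162²/132 = 2451.8788
Population variance = 2451.8788 / 132 = 18.5748

18.575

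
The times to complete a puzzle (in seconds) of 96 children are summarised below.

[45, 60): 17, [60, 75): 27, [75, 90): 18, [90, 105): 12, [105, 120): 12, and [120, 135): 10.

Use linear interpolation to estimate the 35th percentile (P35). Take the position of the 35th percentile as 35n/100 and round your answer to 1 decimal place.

Cumulative frequencies: 17, 44, 62, 74, 86, 96
n = 96; position = 35n/100 = 33.6.
This falls in the class [60, 75): L = 60, F = 17, f = 27, h = 15.
35th percentile ≈ 60 + ((33.6 − 17) / 27) × 15 = 69.2222

69.2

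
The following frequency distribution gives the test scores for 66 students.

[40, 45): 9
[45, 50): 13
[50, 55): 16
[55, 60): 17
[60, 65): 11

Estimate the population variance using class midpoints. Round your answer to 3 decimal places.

Midpoints: 42.5, 47.5, 52.5, 57.5, 62.5
n = 66, Σfm = 3505, mean = 53.1061
Σfm² = 188862.5
Σf(m − x̄)² = Σfm² − (Σfm)²/n = 188862.5 − 3505²/66 = 2725.7576
Population variance = 2725.7576 / 66 = 41.2994

41.299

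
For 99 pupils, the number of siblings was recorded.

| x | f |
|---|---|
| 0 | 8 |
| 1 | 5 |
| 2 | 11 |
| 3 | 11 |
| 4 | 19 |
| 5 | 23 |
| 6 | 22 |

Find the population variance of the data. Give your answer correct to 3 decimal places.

Values: 0, 1, 2, 3, 4, 5, 6
n = 99, Σfx = 383, mean = 3.8687
Σfx² = 1819
Σf(x − x̄)² = Σfx² − (Σfx)²/n = 1819 − 383²/99 = 337.2929
Population variance = 337.2929 / 99 = 3.4070

3.407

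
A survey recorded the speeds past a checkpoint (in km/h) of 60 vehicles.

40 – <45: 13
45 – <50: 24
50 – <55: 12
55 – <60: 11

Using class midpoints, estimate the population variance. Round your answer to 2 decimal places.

25.69

Midpoints: 42.5, 47.5, 52.5, 57.5
n = 60, Σfm = 2955, mean = 49.2500
Σfm² = 147075
Σf(m − x̄)² = Σfm² − (Σfm)²/n = 147075 − 2955²/60 = 1541.2500
Population variance = 1541.2500 / 60 = 25.6875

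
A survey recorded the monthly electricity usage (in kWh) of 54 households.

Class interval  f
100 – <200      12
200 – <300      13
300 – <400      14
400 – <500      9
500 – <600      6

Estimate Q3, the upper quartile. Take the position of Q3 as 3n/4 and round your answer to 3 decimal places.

Cumulative frequencies: 12, 25, 39, 48, 54
n = 54; position = 3n/4 = 40.5.
This falls in the class 400 – <500: L = 400, F = 39, f = 9, h = 100.
Upper quartile ≈ 400 + ((40.5 − 39) / 9) × 100 = 416.6667

416.667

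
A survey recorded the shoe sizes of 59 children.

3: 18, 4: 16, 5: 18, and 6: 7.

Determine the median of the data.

Cumulative frequencies: 18, 34, 52, 59
n = 59, so the median is the value in position (n+1)/2 = 30.
Position 30 falls at value 4.

4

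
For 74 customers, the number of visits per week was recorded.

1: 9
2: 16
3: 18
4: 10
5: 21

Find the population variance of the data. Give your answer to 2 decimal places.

1.91

Values: 1, 2, 3, 4, 5
n = 74, Σfx = 240, mean = 3.2432
Σfx² = 920
Σf(x − x̄)² = Σfx² − (Σfx)²/n = 920 − 240²/74 = 141.6216
Population variance = 141.6216 / 74 = 1.9138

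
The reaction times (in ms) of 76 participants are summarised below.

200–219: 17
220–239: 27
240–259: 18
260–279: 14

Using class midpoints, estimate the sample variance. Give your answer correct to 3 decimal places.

426.316

Midpoints: 209.5, 229.5, 249.5, 269.5
n = 76, Σfm = 18022, mean = 237.1316
Σfm² = 4305559
Σf(m − x̄)² = Σfm² − (Σfm)²/n = 4305559 − 18022²/76 = 31973.6842
Sample variance = 31973.6842 / 75 = 426.3158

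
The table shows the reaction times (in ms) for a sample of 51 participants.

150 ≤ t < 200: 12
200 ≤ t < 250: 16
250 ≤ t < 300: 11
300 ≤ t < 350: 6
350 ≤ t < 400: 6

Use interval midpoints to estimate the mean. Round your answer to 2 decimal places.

Midpoints: 175, 225, 275, 325, 375
Σfm = 12×175 + 16×225 + 11×275 + 6×325 + 6×375 = 12925
n = Σf = 51
Mean = 12925 / 51 = 253.4314

253.43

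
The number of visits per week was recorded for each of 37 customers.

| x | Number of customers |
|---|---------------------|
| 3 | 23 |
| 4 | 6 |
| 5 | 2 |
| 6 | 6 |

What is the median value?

Cumulative frequencies: 23, 29, 31, 37
n = 37, so the median is the value in position (n+1)/2 = 19.
Position 19 falls at value 3.

3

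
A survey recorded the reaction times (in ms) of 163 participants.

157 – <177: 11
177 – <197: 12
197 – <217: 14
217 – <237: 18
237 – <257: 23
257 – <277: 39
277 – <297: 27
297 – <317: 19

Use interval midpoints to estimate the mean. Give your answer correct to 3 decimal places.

249.945

Midpoints: 167, 187, 207, 227, 247, 267, 287, 307
Σfm = 11×167 + 12×187 + 14×207 + 18×227 + 23×247 + 39×267 + 27×287 + 19×307 = 40741
n = Σf = 163
Mean = 40741 / 163 = 249.9448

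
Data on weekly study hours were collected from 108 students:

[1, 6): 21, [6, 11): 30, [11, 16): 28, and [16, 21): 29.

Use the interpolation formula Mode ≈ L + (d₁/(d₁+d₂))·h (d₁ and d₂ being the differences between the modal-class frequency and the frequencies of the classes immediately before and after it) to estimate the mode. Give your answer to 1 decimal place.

10.1

Modal class: [6, 11) (highest frequency 30).
d₁ = 30 − 21 = 9, d₂ = 30 − 28 = 2
Mode ≈ 6 + (9/(9+2)) × 5 = 6 + 4.0909 = 10.0909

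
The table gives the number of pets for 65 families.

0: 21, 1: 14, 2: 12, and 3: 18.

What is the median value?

Cumulative frequencies: 21, 35, 47, 65
n = 65, so the median is the value in position (n+1)/2 = 33.
Position 33 falls at value 1.

1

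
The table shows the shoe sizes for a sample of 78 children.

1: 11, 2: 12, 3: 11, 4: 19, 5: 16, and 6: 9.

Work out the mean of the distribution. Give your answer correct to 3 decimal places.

3.564

Values: 1, 2, 3, 4, 5, 6
Σfx = 11×1 + 12×2 + 11×3 + 19×4 + 16×5 + 9×6 = 278
n = Σf = 78
Mean = 278 / 78 = 3.5641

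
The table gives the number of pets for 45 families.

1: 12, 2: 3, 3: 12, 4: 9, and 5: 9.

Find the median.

Cumulative frequencies: 12, 15, 27, 36, 45
n = 45, so the median is the value in position (n+1)/2 = 23.
Position 23 falls at value 3.

3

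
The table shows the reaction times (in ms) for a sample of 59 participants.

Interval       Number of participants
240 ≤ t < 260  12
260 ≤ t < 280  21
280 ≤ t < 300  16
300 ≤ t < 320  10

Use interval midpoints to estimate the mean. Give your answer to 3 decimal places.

Midpoints: 250, 270, 290, 310
Σfm = 12×250 + 21×270 + 16×290 + 10×310 = 16410
n = Σf = 59
Mean = 16410 / 59 = 278.1356

278.136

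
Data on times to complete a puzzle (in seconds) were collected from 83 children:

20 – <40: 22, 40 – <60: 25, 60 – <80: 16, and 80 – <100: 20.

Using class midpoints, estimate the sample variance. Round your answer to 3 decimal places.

Midpoints: 30, 50, 70, 90
n = 83, Σfm = 4830, mean = 58.1928
Σfm² = 322700
Σf(m − x̄)² = Σfm² − (Σfm)²/n = 322700 − 4830²/83 = 41628.9157
Sample variance = 41628.9157 / 82 = 507.6697

507.670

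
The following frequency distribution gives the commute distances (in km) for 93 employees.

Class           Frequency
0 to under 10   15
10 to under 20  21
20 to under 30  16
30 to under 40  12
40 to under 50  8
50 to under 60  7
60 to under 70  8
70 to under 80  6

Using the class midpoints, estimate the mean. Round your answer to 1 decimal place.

Midpoints: 5, 15, 25, 35, 45, 55, 65, 75
Σfm = 15×5 + 21×15 + 16×25 + 12×35 + 8×45 + 7×55 + 8×65 + 6×75 = 2925
n = Σf = 93
Mean = 2925 / 93 = 31.4516

31.5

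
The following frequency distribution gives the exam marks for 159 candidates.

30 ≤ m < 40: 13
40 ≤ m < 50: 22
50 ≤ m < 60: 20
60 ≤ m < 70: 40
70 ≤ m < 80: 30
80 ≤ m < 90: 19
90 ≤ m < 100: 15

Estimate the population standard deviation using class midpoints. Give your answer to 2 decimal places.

Midpoints: 35, 45, 55, 65, 75, 85, 95
n = 159, Σfm = 10435, mean = 65.6289
Σfm² = 731375
Σf(m − x̄)² = Σfm² − (Σfm)²/n = 731375 − 10435²/159 = 46537.1069
Population variance = 46537.1069 / 159 = 292.6862
Standard deviation = √292.6862 = 17.1081

17.11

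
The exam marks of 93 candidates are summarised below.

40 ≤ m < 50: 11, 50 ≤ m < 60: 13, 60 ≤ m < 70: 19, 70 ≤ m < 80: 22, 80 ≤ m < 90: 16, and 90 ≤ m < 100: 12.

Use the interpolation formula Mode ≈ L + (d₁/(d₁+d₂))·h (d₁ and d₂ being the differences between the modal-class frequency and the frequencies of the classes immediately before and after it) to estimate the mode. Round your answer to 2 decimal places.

73.33

Modal class: 70 ≤ m < 80 (highest frequency 22).
d₁ = 22 − 19 = 3, d₂ = 22 − 16 = 6
Mode ≈ 70 + (3/(3+6)) × 10 = 70 + 3.3333 = 73.3333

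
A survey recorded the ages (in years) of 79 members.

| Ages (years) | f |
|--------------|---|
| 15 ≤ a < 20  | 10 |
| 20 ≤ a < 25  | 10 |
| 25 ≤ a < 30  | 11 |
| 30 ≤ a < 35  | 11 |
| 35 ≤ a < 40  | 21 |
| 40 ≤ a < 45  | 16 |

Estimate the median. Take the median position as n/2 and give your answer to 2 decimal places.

Cumulative frequencies: 10, 20, 31, 42, 63, 79
n = 79; position = n/2 = 39.5.
This falls in the class 30 ≤ a < 35: L = 30, F = 31, f = 11, h = 5.
Median ≈ 30 + ((39.5 − 31) / 11) × 5 = 33.8636

33.86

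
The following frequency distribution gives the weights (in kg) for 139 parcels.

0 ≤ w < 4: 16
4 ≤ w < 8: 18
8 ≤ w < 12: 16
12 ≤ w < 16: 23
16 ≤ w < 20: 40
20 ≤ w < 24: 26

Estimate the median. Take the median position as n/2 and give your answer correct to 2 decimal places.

15.39

Cumulative frequencies: 16, 34, 50, 73, 113, 139
n = 139; position = n/2 = 69.5.
This falls in the class 12 ≤ w < 16: L = 12, F = 50, f = 23, h = 4.
Median ≈ 12 + ((69.5 − 50) / 23) × 4 = 15.3913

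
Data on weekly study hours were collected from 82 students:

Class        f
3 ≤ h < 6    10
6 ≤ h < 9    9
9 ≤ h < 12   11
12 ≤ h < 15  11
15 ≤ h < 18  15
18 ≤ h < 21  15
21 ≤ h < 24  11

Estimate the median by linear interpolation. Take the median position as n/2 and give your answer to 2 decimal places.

15.00

Cumulative frequencies: 10, 19, 30, 41, 56, 71, 82
n = 82; position = n/2 = 41.
This falls in the class 12 ≤ h < 15: L = 12, F = 30, f = 11, h = 3.
Median ≈ 12 + ((41 − 30) / 11) × 3 = 15.0000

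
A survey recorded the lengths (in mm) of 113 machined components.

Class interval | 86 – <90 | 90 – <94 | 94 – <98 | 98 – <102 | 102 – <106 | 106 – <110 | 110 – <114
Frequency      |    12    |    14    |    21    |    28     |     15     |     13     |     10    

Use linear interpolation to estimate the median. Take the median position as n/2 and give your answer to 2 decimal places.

Cumulative frequencies: 12, 26, 47, 75, 90, 103, 113
n = 113; position = n/2 = 56.5.
This falls in the class 98 – <102: L = 98, F = 47, f = 28, h = 4.
Median ≈ 98 + ((56.5 − 47) / 28) × 4 = 99.3571

99.36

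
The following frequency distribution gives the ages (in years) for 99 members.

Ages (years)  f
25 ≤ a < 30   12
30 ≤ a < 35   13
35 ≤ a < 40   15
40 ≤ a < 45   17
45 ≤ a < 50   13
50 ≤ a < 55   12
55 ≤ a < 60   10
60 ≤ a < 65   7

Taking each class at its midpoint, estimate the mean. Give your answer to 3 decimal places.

Midpoints: 27.5, 32.5, 37.5, 42.5, 47.5, 52.5, 57.5, 62.5
Σfm = 12×27.5 + 13×32.5 + 15×37.5 + 17×42.5 + 13×47.5 + 12×52.5 + 10×57.5 + 7×62.5 = 4297.5
n = Σf = 99
Mean = 4297.5 / 99 = 43.4091

43.409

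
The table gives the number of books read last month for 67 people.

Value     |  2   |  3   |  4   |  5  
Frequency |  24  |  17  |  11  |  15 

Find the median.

3

Cumulative frequencies: 24, 41, 52, 67
n = 67, so the median is the value in position (n+1)/2 = 34.
Position 34 falls at value 3.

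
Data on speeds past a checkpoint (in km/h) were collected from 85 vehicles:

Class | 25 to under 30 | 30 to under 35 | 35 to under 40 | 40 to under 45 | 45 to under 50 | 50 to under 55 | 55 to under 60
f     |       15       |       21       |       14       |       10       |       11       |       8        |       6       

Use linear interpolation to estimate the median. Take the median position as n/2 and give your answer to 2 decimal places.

37.32

Cumulative frequencies: 15, 36, 50, 60, 71, 79, 85
n = 85; position = n/2 = 42.5.
This falls in the class 35 to under 40: L = 35, F = 36, f = 14, h = 5.
Median ≈ 35 + ((42.5 − 36) / 14) × 5 = 37.3214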